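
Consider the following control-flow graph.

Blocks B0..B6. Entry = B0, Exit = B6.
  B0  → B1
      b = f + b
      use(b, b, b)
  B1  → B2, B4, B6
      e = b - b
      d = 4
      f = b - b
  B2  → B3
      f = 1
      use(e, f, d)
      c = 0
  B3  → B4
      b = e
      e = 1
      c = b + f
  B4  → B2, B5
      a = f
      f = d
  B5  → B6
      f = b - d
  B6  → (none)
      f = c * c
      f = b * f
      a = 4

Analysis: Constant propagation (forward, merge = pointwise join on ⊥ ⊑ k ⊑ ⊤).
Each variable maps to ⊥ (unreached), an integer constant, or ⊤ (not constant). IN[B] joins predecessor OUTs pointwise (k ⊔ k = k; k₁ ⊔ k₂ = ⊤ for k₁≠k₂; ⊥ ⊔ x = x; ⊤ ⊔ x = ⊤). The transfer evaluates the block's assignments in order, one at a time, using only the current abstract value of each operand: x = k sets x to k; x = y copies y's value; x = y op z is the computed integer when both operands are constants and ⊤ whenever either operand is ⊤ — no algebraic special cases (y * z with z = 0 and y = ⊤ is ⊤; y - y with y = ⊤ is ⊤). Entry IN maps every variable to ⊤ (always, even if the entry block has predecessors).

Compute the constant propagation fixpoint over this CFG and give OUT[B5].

Answer: {a: ⊤, b: ⊤, c: ⊤, d: 4, e: ⊤, f: ⊤}

Working:
Fixpoint table:
  B0: | IN=(all ⊤) | OUT=(all ⊤)
  B1: | IN=(all ⊤) | OUT={d:4; rest ⊤}
  B2: | IN={d:4; rest ⊤} | OUT={c:0, d:4, f:1; rest ⊤}
  B3: | IN={c:0, d:4, f:1; rest ⊤} | OUT={d:4, e:1, f:1; rest ⊤}
  B4: | IN={d:4; rest ⊤} | OUT={d:4, f:4; rest ⊤}
  B5: | IN={d:4, f:4; rest ⊤} | OUT={d:4; rest ⊤}
  B6: | IN={d:4; rest ⊤} | OUT={a:4, d:4; rest ⊤}

Merge at B5: IN[B5] = OUT[B4] = {a: ⊤, b: ⊤, c: ⊤, d: 4, e: ⊤, f: 4}
Applying B5's transfer function to that IN value gives OUT[B5] (row B5 above).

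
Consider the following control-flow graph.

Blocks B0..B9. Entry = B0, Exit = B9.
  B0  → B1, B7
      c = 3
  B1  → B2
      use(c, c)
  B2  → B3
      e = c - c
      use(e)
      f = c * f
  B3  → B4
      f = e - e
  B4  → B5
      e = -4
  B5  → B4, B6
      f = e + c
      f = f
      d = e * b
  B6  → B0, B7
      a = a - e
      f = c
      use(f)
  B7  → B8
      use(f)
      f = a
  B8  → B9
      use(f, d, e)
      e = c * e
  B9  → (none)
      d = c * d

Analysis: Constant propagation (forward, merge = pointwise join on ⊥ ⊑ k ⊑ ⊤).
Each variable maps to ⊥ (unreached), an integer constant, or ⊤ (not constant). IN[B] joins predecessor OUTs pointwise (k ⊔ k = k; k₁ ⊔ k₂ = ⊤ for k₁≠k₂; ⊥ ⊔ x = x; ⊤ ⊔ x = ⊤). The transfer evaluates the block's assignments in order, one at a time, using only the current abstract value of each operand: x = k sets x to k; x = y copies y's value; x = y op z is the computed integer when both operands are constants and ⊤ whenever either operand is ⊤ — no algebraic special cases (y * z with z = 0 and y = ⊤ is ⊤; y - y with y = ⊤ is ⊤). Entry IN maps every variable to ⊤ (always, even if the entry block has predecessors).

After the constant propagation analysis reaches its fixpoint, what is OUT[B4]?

Fixpoint table:
  B0:  IN=(all ⊤)  OUT={c:3; rest ⊤}
  B1:  IN={c:3; rest ⊤}  OUT={c:3; rest ⊤}
  B2:  IN={c:3; rest ⊤}  OUT={c:3, e:0; rest ⊤}
  B3:  IN={c:3, e:0; rest ⊤}  OUT={c:3, e:0, f:0; rest ⊤}
  B4:  IN={c:3; rest ⊤}  OUT={c:3, e:-4; rest ⊤}
  B5:  IN={c:3, e:-4; rest ⊤}  OUT={c:3, e:-4, f:-1; rest ⊤}
  B6:  IN={c:3, e:-4, f:-1; rest ⊤}  OUT={c:3, e:-4, f:3; rest ⊤}
  B7:  IN={c:3; rest ⊤}  OUT={c:3; rest ⊤}
  B8:  IN={c:3; rest ⊤}  OUT={c:3; rest ⊤}
  B9:  IN={c:3; rest ⊤}  OUT={c:3; rest ⊤}

Merge at B4: IN[B4] = OUT[B3] ⊔ OUT[B5] = {a: ⊤, b: ⊤, c: 3, d: ⊤, e: ⊤, f: ⊤}
Applying B4's transfer function to that IN value gives OUT[B4] (row B4 above).

Answer: {a: ⊤, b: ⊤, c: 3, d: ⊤, e: -4, f: ⊤}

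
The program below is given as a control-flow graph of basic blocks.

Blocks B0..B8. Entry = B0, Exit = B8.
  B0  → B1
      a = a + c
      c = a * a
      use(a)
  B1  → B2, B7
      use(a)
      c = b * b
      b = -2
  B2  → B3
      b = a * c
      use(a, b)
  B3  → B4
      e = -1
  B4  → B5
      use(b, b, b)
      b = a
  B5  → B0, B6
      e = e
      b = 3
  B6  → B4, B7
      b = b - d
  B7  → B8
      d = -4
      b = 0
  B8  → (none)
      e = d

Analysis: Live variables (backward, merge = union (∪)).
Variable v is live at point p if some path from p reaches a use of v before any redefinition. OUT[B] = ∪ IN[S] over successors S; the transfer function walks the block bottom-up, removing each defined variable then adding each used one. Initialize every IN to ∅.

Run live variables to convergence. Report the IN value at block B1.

Answer: {a, b, d}

Working:
Per-block solution:
  B0:  IN={a, b, c, d}  OUT={a, b, d}
  B1:  IN={a, b, d}  OUT={a, c, d}
  B2:  IN={a, c, d}  OUT={a, b, c, d}
  B3:  IN={a, b, c, d}  OUT={a, b, c, d, e}
  B4:  IN={a, b, c, d, e}  OUT={a, c, d, e}
  B5:  IN={a, c, d, e}  OUT={a, b, c, d, e}
  B6:  IN={a, b, c, d, e}  OUT={a, b, c, d, e}
  B7:  IN={}  OUT={d}
  B8:  IN={d}  OUT={}

Merge at B1: OUT[B1] = IN[B2] ⊔ IN[B7] = {a, c, d}
Applying B1's transfer function to that OUT value gives IN[B1] (row B1 above).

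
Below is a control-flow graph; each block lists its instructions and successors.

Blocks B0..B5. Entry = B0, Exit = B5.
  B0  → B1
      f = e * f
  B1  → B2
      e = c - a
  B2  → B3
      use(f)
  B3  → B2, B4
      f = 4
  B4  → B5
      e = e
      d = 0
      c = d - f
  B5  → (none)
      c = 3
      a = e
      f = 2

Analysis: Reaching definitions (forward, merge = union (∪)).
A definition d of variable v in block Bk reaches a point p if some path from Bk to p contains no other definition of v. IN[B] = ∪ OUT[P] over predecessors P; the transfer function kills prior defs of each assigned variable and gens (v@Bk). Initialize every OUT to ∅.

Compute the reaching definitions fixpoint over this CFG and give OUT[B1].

Answer: {e@B1, f@B0}

Trace:
Per-block solution:
  B0:   IN={}   OUT={f@B0}
  B1:   IN={f@B0}   OUT={e@B1, f@B0}
  B2:   IN={e@B1, f@B0, f@B3}   OUT={e@B1, f@B0, f@B3}
  B3:   IN={e@B1, f@B0, f@B3}   OUT={e@B1, f@B3}
  B4:   IN={e@B1, f@B3}   OUT={c@B4, d@B4, e@B4, f@B3}
  B5:   IN={c@B4, d@B4, e@B4, f@B3}   OUT={a@B5, c@B5, d@B4, e@B4, f@B5}

Merge at B1: IN[B1] = OUT[B0] = {f@B0}
Applying B1's transfer function to that IN value gives OUT[B1] (row B1 above).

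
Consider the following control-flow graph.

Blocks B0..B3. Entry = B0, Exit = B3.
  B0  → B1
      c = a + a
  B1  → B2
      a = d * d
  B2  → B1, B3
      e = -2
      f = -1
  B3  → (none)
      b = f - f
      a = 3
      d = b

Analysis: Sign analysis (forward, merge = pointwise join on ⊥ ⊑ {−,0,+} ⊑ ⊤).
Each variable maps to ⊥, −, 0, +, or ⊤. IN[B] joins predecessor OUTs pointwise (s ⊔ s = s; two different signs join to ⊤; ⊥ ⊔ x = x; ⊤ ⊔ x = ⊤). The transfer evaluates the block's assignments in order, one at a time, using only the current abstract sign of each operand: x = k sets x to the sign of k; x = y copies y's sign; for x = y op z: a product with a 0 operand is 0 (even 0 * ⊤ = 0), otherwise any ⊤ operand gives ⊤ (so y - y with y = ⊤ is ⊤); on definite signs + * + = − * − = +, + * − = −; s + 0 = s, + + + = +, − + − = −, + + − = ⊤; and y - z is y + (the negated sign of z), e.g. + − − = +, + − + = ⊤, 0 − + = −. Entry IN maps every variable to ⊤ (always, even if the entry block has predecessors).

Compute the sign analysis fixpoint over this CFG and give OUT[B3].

Converged values:
  B0:  IN=(all ⊤)  OUT=(all ⊤)
  B1:  IN=(all ⊤)  OUT=(all ⊤)
  B2:  IN=(all ⊤)  OUT={e:-, f:-; rest ⊤}
  B3:  IN={e:-, f:-; rest ⊤}  OUT={a:+, e:-, f:-; rest ⊤}

Merge at B3: IN[B3] = OUT[B2] = {a: ⊤, b: ⊤, c: ⊤, d: ⊤, e: -, f: -}
Applying B3's transfer function to that IN value gives OUT[B3] (row B3 above).

Answer: {a: +, b: ⊤, c: ⊤, d: ⊤, e: -, f: -}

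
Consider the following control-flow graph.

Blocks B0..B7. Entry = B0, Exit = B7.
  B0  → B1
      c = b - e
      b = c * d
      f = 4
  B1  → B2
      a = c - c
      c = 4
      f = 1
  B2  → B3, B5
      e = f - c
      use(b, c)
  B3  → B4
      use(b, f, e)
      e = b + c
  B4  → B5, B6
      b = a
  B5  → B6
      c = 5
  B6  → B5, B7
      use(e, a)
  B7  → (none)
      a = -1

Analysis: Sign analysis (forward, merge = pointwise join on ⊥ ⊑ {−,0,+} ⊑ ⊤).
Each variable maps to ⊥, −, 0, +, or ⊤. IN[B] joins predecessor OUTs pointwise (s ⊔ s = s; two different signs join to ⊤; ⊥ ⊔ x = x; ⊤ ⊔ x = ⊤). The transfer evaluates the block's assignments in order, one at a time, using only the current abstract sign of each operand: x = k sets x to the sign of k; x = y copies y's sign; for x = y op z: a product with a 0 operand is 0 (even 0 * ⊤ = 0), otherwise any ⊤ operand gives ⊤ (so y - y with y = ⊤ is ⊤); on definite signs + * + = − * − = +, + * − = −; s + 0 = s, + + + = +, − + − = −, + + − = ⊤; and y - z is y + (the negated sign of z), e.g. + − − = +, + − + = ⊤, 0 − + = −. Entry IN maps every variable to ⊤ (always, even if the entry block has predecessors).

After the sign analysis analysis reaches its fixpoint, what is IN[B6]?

Converged values:
  B0:  IN=(all ⊤)  OUT={f:+; rest ⊤}
  B1:  IN={f:+; rest ⊤}  OUT={c:+, f:+; rest ⊤}
  B2:  IN={c:+, f:+; rest ⊤}  OUT={c:+, f:+; rest ⊤}
  B3:  IN={c:+, f:+; rest ⊤}  OUT={c:+, f:+; rest ⊤}
  B4:  IN={c:+, f:+; rest ⊤}  OUT={c:+, f:+; rest ⊤}
  B5:  IN={c:+, f:+; rest ⊤}  OUT={c:+, f:+; rest ⊤}
  B6:  IN={c:+, f:+; rest ⊤}  OUT={c:+, f:+; rest ⊤}
  B7:  IN={c:+, f:+; rest ⊤}  OUT={a:-, c:+, f:+; rest ⊤}

Merge at B6: IN[B6] = OUT[B4] ⊔ OUT[B5] = {a: ⊤, b: ⊤, c: +, d: ⊤, e: ⊤, f: +}

Answer: {a: ⊤, b: ⊤, c: +, d: ⊤, e: ⊤, f: +}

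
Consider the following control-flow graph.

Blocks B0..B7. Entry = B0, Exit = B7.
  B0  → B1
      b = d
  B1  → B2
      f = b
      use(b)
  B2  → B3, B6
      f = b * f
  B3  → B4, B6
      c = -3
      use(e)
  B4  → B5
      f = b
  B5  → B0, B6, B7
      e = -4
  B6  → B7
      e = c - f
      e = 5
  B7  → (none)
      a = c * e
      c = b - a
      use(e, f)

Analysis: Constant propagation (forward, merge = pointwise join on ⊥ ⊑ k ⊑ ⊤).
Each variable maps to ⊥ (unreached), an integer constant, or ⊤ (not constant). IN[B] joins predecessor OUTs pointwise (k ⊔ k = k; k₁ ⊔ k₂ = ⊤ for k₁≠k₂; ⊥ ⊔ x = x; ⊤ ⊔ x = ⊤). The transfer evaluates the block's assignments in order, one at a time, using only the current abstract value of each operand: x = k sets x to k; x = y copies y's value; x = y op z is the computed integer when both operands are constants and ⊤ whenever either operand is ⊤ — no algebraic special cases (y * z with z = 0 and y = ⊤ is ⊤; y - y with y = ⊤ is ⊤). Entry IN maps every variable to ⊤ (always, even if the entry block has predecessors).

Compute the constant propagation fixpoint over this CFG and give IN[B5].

Answer: {a: ⊤, b: ⊤, c: -3, d: ⊤, e: ⊤, f: ⊤}

Working:
Per-block solution:
  B0:  IN=(all ⊤)  OUT=(all ⊤)
  B1:  IN=(all ⊤)  OUT=(all ⊤)
  B2:  IN=(all ⊤)  OUT=(all ⊤)
  B3:  IN=(all ⊤)  OUT={c:-3; rest ⊤}
  B4:  IN={c:-3; rest ⊤}  OUT={c:-3; rest ⊤}
  B5:  IN={c:-3; rest ⊤}  OUT={c:-3, e:-4; rest ⊤}
  B6:  IN=(all ⊤)  OUT={e:5; rest ⊤}
  B7:  IN=(all ⊤)  OUT=(all ⊤)

Merge at B5: IN[B5] = OUT[B4] = {a: ⊤, b: ⊤, c: -3, d: ⊤, e: ⊤, f: ⊤}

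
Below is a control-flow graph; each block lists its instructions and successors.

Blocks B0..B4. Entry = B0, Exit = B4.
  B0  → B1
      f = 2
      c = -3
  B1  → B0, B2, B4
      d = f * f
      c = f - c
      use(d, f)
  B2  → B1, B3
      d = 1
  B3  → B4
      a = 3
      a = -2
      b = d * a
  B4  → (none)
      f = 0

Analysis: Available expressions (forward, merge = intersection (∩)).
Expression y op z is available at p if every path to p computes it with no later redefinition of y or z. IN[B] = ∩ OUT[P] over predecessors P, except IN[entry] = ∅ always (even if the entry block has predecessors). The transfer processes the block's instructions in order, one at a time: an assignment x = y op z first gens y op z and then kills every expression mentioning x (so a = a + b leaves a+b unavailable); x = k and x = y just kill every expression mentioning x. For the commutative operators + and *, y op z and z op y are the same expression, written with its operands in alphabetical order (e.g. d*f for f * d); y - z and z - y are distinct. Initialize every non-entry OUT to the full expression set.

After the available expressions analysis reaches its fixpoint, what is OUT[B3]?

Fixpoint table:
  B0: | IN={} | OUT={}
  B1: | IN={} | OUT={f*f}
  B2: | IN={f*f} | OUT={f*f}
  B3: | IN={f*f} | OUT={a*d, f*f}
  B4: | IN={f*f} | OUT={}

Merge at B3: IN[B3] = OUT[B2] = {f*f}
Applying B3's transfer function to that IN value gives OUT[B3] (row B3 above).

Answer: {a*d, f*f}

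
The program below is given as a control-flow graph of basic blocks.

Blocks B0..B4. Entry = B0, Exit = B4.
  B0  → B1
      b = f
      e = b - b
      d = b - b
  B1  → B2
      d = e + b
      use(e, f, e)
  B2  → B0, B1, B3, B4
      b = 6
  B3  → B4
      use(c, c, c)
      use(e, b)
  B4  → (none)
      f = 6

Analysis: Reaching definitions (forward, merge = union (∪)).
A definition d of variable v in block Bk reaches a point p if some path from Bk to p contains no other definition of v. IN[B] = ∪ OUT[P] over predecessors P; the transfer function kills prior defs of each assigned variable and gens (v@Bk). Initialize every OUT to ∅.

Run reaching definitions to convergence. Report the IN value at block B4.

Answer: {b@B2, d@B1, e@B0}

Trace:
Fixpoint table:
  B0:   IN={b@B2, d@B1, e@B0}   OUT={b@B0, d@B0, e@B0}
  B1:   IN={b@B0, b@B2, d@B0, d@B1, e@B0}   OUT={b@B0, b@B2, d@B1, e@B0}
  B2:   IN={b@B0, b@B2, d@B1, e@B0}   OUT={b@B2, d@B1, e@B0}
  B3:   IN={b@B2, d@B1, e@B0}   OUT={b@B2, d@B1, e@B0}
  B4:   IN={b@B2, d@B1, e@B0}   OUT={b@B2, d@B1, e@B0, f@B4}

Merge at B4: IN[B4] = OUT[B2] ⊔ OUT[B3] = {b@B2, d@B1, e@B0}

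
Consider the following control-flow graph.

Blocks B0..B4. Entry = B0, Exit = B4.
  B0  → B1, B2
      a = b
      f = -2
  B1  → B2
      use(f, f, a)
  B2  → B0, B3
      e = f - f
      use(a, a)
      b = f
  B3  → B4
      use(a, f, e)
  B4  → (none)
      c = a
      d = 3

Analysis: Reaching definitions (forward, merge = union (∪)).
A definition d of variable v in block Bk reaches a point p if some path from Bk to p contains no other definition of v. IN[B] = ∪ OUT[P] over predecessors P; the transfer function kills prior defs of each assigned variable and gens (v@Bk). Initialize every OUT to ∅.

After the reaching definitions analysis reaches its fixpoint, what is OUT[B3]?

Fixpoint table:
  B0:  IN={a@B0, b@B2, e@B2, f@B0}  OUT={a@B0, b@B2, e@B2, f@B0}
  B1:  IN={a@B0, b@B2, e@B2, f@B0}  OUT={a@B0, b@B2, e@B2, f@B0}
  B2:  IN={a@B0, b@B2, e@B2, f@B0}  OUT={a@B0, b@B2, e@B2, f@B0}
  B3:  IN={a@B0, b@B2, e@B2, f@B0}  OUT={a@B0, b@B2, e@B2, f@B0}
  B4:  IN={a@B0, b@B2, e@B2, f@B0}  OUT={a@B0, b@B2, c@B4, d@B4, e@B2, f@B0}

Merge at B3: IN[B3] = OUT[B2] = {a@B0, b@B2, e@B2, f@B0}
Applying B3's transfer function to that IN value gives OUT[B3] (row B3 above).

Answer: {a@B0, b@B2, e@B2, f@B0}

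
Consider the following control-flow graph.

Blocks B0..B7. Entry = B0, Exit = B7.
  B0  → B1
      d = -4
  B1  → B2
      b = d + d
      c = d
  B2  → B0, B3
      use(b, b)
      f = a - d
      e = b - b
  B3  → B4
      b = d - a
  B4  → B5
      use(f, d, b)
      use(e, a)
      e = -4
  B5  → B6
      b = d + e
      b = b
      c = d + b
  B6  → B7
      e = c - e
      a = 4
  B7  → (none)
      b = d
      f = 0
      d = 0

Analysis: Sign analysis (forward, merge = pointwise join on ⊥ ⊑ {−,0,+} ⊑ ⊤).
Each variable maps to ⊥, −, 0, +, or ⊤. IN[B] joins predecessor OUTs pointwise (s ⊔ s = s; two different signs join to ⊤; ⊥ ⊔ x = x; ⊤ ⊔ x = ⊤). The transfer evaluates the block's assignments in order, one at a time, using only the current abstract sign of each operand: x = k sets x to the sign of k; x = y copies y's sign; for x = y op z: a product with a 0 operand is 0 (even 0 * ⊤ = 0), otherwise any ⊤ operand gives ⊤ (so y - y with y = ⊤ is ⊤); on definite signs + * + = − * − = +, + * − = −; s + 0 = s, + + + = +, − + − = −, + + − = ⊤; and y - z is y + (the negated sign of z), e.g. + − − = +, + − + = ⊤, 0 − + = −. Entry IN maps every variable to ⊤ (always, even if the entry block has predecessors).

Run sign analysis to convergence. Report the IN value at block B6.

Answer: {a: ⊤, b: -, c: -, d: -, e: -, f: ⊤}

Trace:
Per-block solution:
  B0:  IN=(all ⊤)  OUT={d:-; rest ⊤}
  B1:  IN={d:-; rest ⊤}  OUT={b:-, c:-, d:-; rest ⊤}
  B2:  IN={b:-, c:-, d:-; rest ⊤}  OUT={b:-, c:-, d:-; rest ⊤}
  B3:  IN={b:-, c:-, d:-; rest ⊤}  OUT={c:-, d:-; rest ⊤}
  B4:  IN={c:-, d:-; rest ⊤}  OUT={c:-, d:-, e:-; rest ⊤}
  B5:  IN={c:-, d:-, e:-; rest ⊤}  OUT={b:-, c:-, d:-, e:-; rest ⊤}
  B6:  IN={b:-, c:-, d:-, e:-; rest ⊤}  OUT={a:+, b:-, c:-, d:-; rest ⊤}
  B7:  IN={a:+, b:-, c:-, d:-; rest ⊤}  OUT={a:+, b:-, c:-, d:0, f:0; rest ⊤}

Merge at B6: IN[B6] = OUT[B5] = {a: ⊤, b: -, c: -, d: -, e: -, f: ⊤}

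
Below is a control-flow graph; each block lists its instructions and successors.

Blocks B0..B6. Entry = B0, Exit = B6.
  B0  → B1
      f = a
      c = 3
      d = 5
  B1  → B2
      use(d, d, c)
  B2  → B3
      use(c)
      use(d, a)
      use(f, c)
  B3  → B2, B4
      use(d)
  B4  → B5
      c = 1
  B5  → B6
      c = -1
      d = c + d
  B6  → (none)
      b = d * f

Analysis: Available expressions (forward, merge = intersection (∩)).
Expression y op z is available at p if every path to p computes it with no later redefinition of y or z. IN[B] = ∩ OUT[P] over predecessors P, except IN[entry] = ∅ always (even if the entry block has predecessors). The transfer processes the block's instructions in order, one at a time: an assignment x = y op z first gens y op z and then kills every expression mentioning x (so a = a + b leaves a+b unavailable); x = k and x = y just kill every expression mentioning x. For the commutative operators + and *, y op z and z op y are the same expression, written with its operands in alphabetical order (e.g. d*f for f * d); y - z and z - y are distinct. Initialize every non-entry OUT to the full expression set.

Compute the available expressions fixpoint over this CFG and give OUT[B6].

Answer: {d*f}

Derivation:
Converged values:
  B0: | IN={} | OUT={}
  B1: | IN={} | OUT={}
  B2: | IN={} | OUT={}
  B3: | IN={} | OUT={}
  B4: | IN={} | OUT={}
  B5: | IN={} | OUT={}
  B6: | IN={} | OUT={d*f}

Merge at B6: IN[B6] = OUT[B5] = {}
Applying B6's transfer function to that IN value gives OUT[B6] (row B6 above).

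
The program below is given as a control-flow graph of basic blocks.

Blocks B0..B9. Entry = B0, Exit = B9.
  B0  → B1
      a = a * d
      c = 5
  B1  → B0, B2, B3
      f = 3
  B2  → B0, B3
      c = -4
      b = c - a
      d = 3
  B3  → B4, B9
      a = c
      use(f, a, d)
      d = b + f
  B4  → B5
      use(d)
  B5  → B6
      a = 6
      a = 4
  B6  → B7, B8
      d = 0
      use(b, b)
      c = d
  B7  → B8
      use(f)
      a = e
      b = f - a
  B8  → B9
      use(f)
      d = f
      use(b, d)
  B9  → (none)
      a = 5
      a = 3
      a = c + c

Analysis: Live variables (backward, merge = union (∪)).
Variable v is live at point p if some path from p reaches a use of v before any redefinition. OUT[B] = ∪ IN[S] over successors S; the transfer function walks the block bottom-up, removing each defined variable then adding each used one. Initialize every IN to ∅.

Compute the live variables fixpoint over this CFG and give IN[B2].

Per-block solution:
  B0:   IN={a, b, d, e}   OUT={a, b, c, d, e}
  B1:   IN={a, b, c, d, e}   OUT={a, b, c, d, e, f}
  B2:   IN={a, e, f}   OUT={a, b, c, d, e, f}
  B3:   IN={b, c, d, e, f}   OUT={b, c, d, e, f}
  B4:   IN={b, d, e, f}   OUT={b, e, f}
  B5:   IN={b, e, f}   OUT={b, e, f}
  B6:   IN={b, e, f}   OUT={b, c, e, f}
  B7:   IN={c, e, f}   OUT={b, c, f}
  B8:   IN={b, c, f}   OUT={c}
  B9:   IN={c}   OUT={}

Merge at B2: OUT[B2] = IN[B0] ⊔ IN[B3] = {a, b, c, d, e, f}
Applying B2's transfer function to that OUT value gives IN[B2] (row B2 above).

Answer: {a, e, f}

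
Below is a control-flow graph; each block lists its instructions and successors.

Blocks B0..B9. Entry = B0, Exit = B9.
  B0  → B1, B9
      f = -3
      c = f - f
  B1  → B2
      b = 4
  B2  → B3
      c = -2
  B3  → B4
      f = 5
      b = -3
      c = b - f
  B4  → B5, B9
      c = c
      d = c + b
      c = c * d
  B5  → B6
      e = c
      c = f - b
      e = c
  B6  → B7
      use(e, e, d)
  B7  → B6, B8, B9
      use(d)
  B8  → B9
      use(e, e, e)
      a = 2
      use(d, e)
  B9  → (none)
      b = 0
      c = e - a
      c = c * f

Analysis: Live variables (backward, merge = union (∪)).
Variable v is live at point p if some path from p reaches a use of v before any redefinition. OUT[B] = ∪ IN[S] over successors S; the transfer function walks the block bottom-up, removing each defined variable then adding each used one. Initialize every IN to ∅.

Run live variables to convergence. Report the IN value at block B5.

Answer: {a, b, c, d, f}

Derivation:
Fixpoint table:
  B0: | IN={a, e} | OUT={a, e, f}
  B1: | IN={a, e} | OUT={a, e}
  B2: | IN={a, e} | OUT={a, e}
  B3: | IN={a, e} | OUT={a, b, c, e, f}
  B4: | IN={a, b, c, e, f} | OUT={a, b, c, d, e, f}
  B5: | IN={a, b, c, d, f} | OUT={a, d, e, f}
  B6: | IN={a, d, e, f} | OUT={a, d, e, f}
  B7: | IN={a, d, e, f} | OUT={a, d, e, f}
  B8: | IN={d, e, f} | OUT={a, e, f}
  B9: | IN={a, e, f} | OUT={}

Merge at B5: OUT[B5] = IN[B6] = {a, d, e, f}
Applying B5's transfer function to that OUT value gives IN[B5] (row B5 above).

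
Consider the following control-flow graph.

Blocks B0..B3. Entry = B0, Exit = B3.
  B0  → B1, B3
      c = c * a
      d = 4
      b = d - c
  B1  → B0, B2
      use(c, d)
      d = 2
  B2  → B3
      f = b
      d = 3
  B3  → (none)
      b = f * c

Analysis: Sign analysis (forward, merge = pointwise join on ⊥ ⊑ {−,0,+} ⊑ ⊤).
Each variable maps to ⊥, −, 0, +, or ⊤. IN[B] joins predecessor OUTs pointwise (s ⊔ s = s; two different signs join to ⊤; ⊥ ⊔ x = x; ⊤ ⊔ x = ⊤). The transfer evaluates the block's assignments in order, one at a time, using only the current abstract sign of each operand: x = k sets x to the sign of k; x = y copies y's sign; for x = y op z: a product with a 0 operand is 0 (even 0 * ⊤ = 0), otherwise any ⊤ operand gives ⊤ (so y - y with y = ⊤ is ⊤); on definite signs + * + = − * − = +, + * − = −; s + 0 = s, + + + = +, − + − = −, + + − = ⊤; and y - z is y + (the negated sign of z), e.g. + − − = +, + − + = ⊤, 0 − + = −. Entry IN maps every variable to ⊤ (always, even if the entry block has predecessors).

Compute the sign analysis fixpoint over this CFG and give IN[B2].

Answer: {a: ⊤, b: ⊤, c: ⊤, d: +, e: ⊤, f: ⊤}

Working:
Converged values:
  B0:  IN=(all ⊤)  OUT={d:+; rest ⊤}
  B1:  IN={d:+; rest ⊤}  OUT={d:+; rest ⊤}
  B2:  IN={d:+; rest ⊤}  OUT={d:+; rest ⊤}
  B3:  IN={d:+; rest ⊤}  OUT={d:+; rest ⊤}

Merge at B2: IN[B2] = OUT[B1] = {a: ⊤, b: ⊤, c: ⊤, d: +, e: ⊤, f: ⊤}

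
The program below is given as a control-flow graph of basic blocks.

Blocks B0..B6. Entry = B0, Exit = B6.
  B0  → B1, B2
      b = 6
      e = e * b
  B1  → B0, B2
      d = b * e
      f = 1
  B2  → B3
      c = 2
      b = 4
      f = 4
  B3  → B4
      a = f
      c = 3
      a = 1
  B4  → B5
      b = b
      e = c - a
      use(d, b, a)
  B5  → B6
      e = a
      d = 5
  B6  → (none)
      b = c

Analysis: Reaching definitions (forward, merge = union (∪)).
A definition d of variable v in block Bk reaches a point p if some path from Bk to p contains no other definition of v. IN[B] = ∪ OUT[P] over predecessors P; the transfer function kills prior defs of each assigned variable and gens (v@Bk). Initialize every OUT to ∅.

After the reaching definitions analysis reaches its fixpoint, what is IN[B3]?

Per-block solution:
  B0: | IN={b@B0, d@B1, e@B0, f@B1} | OUT={b@B0, d@B1, e@B0, f@B1}
  B1: | IN={b@B0, d@B1, e@B0, f@B1} | OUT={b@B0, d@B1, e@B0, f@B1}
  B2: | IN={b@B0, d@B1, e@B0, f@B1} | OUT={b@B2, c@B2, d@B1, e@B0, f@B2}
  B3: | IN={b@B2, c@B2, d@B1, e@B0, f@B2} | OUT={a@B3, b@B2, c@B3, d@B1, e@B0, f@B2}
  B4: | IN={a@B3, b@B2, c@B3, d@B1, e@B0, f@B2} | OUT={a@B3, b@B4, c@B3, d@B1, e@B4, f@B2}
  B5: | IN={a@B3, b@B4, c@B3, d@B1, e@B4, f@B2} | OUT={a@B3, b@B4, c@B3, d@B5, e@B5, f@B2}
  B6: | IN={a@B3, b@B4, c@B3, d@B5, e@B5, f@B2} | OUT={a@B3, b@B6, c@B3, d@B5, e@B5, f@B2}

Merge at B3: IN[B3] = OUT[B2] = {b@B2, c@B2, d@B1, e@B0, f@B2}

Answer: {b@B2, c@B2, d@B1, e@B0, f@B2}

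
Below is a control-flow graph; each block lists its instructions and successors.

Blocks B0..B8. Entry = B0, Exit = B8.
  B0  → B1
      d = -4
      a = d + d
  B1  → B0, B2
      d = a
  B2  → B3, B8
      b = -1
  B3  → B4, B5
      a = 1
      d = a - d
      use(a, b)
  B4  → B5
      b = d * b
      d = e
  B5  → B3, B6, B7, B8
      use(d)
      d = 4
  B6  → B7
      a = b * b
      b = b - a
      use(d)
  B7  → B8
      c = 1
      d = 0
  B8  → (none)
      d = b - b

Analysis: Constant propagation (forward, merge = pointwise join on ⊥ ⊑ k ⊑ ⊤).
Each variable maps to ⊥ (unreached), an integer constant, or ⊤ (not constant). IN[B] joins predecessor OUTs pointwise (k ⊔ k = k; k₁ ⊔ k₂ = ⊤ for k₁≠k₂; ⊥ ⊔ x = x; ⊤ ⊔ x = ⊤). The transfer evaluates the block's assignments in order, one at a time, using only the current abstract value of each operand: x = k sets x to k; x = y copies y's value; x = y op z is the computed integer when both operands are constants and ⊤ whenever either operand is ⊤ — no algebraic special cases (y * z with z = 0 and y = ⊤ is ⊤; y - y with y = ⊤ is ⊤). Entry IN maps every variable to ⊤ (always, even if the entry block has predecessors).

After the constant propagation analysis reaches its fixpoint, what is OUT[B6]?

Per-block solution:
  B0: | IN=(all ⊤) | OUT={a:-8, d:-4; rest ⊤}
  B1: | IN={a:-8, d:-4; rest ⊤} | OUT={a:-8, d:-8; rest ⊤}
  B2: | IN={a:-8, d:-8; rest ⊤} | OUT={a:-8, b:-1, d:-8; rest ⊤}
  B3: | IN=(all ⊤) | OUT={a:1; rest ⊤}
  B4: | IN={a:1; rest ⊤} | OUT={a:1; rest ⊤}
  B5: | IN={a:1; rest ⊤} | OUT={a:1, d:4; rest ⊤}
  B6: | IN={a:1, d:4; rest ⊤} | OUT={d:4; rest ⊤}
  B7: | IN={d:4; rest ⊤} | OUT={c:1, d:0; rest ⊤}
  B8: | IN=(all ⊤) | OUT=(all ⊤)

Merge at B6: IN[B6] = OUT[B5] = {a: 1, b: ⊤, c: ⊤, d: 4, e: ⊤, f: ⊤}
Applying B6's transfer function to that IN value gives OUT[B6] (row B6 above).

Answer: {a: ⊤, b: ⊤, c: ⊤, d: 4, e: ⊤, f: ⊤}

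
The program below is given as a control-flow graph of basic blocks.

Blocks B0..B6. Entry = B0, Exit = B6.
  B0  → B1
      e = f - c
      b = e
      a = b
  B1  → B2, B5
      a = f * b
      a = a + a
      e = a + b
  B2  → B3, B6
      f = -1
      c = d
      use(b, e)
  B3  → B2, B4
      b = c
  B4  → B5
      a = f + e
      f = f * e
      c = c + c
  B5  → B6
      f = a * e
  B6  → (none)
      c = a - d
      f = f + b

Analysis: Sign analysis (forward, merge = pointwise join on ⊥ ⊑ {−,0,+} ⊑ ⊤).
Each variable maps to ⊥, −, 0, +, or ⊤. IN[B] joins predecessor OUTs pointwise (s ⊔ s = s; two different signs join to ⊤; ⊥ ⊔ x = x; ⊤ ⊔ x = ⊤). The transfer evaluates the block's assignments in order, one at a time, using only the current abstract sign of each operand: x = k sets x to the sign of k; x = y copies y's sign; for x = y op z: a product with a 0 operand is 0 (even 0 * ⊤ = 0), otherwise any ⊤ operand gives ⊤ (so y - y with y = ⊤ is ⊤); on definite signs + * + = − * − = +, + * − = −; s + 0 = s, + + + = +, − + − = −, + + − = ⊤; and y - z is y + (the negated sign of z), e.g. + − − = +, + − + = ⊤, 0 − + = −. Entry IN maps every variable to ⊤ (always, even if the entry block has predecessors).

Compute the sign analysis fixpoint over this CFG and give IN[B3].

Answer: {a: ⊤, b: ⊤, c: ⊤, d: ⊤, e: ⊤, f: -}

Derivation:
Converged values:
  B0:  IN=(all ⊤)  OUT=(all ⊤)
  B1:  IN=(all ⊤)  OUT=(all ⊤)
  B2:  IN=(all ⊤)  OUT={f:-; rest ⊤}
  B3:  IN={f:-; rest ⊤}  OUT={f:-; rest ⊤}
  B4:  IN={f:-; rest ⊤}  OUT=(all ⊤)
  B5:  IN=(all ⊤)  OUT=(all ⊤)
  B6:  IN=(all ⊤)  OUT=(all ⊤)

Merge at B3: IN[B3] = OUT[B2] = {a: ⊤, b: ⊤, c: ⊤, d: ⊤, e: ⊤, f: -}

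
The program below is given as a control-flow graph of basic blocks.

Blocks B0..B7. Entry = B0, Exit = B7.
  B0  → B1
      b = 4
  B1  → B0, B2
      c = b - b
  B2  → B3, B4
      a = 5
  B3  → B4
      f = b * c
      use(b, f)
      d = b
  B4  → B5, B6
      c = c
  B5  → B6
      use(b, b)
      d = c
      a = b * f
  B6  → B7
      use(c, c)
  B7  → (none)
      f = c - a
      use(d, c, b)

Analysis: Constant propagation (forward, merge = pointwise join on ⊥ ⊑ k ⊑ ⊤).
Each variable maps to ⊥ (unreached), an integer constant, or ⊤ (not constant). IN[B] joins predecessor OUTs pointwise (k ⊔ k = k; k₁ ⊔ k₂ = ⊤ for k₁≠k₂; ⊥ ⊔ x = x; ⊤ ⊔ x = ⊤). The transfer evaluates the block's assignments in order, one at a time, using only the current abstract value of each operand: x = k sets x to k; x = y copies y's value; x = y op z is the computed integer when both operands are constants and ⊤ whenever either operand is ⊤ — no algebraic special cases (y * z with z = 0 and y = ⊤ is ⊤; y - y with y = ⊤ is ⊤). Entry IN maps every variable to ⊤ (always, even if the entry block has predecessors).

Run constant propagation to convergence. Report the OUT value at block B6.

Per-block solution:
  B0:  IN=(all ⊤)  OUT={b:4; rest ⊤}
  B1:  IN={b:4; rest ⊤}  OUT={b:4, c:0; rest ⊤}
  B2:  IN={b:4, c:0; rest ⊤}  OUT={a:5, b:4, c:0; rest ⊤}
  B3:  IN={a:5, b:4, c:0; rest ⊤}  OUT={a:5, b:4, c:0, d:4, f:0; rest ⊤}
  B4:  IN={a:5, b:4, c:0; rest ⊤}  OUT={a:5, b:4, c:0; rest ⊤}
  B5:  IN={a:5, b:4, c:0; rest ⊤}  OUT={b:4, c:0, d:0; rest ⊤}
  B6:  IN={b:4, c:0; rest ⊤}  OUT={b:4, c:0; rest ⊤}
  B7:  IN={b:4, c:0; rest ⊤}  OUT={b:4, c:0; rest ⊤}

Merge at B6: IN[B6] = OUT[B4] ⊔ OUT[B5] = {a: ⊤, b: 4, c: 0, d: ⊤, e: ⊤, f: ⊤}
Applying B6's transfer function to that IN value gives OUT[B6] (row B6 above).

Answer: {a: ⊤, b: 4, c: 0, d: ⊤, e: ⊤, f: ⊤}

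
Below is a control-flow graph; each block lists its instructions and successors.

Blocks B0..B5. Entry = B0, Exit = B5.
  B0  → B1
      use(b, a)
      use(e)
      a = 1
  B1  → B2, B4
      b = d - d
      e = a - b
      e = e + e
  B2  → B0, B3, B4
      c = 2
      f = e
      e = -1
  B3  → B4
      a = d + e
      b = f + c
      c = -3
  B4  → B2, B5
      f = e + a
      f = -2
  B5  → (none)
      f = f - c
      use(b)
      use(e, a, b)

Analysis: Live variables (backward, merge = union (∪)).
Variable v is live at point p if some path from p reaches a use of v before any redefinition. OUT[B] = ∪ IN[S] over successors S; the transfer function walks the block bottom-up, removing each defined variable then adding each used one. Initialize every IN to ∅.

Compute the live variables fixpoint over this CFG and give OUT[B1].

Answer: {a, b, c, d, e}

Trace:
Fixpoint table:
  B0:  IN={a, b, c, d, e}  OUT={a, c, d}
  B1:  IN={a, c, d}  OUT={a, b, c, d, e}
  B2:  IN={a, b, d, e}  OUT={a, b, c, d, e, f}
  B3:  IN={c, d, e, f}  OUT={a, b, c, d, e}
  B4:  IN={a, b, c, d, e}  OUT={a, b, c, d, e, f}
  B5:  IN={a, b, c, e, f}  OUT={}

Merge at B1: OUT[B1] = IN[B2] ⊔ IN[B4] = {a, b, c, d, e}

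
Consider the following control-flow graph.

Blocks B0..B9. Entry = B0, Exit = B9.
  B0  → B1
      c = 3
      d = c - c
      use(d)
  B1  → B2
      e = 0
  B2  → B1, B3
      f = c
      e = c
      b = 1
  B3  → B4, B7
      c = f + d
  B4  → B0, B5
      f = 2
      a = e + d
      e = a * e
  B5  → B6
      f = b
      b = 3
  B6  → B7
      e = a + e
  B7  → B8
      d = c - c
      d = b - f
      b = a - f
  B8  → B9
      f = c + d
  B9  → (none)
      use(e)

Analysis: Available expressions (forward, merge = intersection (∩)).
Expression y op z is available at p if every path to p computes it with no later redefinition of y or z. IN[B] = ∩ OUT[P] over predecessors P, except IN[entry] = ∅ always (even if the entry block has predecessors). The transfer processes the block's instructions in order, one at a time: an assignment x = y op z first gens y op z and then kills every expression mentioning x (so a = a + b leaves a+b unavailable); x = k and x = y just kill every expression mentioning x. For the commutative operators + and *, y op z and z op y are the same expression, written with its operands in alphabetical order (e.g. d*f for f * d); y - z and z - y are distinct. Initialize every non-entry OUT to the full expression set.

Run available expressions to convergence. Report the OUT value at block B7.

Answer: {a-f, c-c}

Trace:
Fixpoint table:
  B0:  IN={}  OUT={c-c}
  B1:  IN={c-c}  OUT={c-c}
  B2:  IN={c-c}  OUT={c-c}
  B3:  IN={c-c}  OUT={d+f}
  B4:  IN={d+f}  OUT={}
  B5:  IN={}  OUT={}
  B6:  IN={}  OUT={}
  B7:  IN={}  OUT={a-f, c-c}
  B8:  IN={a-f, c-c}  OUT={c+d, c-c}
  B9:  IN={c+d, c-c}  OUT={c+d, c-c}

Merge at B7: IN[B7] = OUT[B3] ∩ OUT[B6] = {}
Applying B7's transfer function to that IN value gives OUT[B7] (row B7 above).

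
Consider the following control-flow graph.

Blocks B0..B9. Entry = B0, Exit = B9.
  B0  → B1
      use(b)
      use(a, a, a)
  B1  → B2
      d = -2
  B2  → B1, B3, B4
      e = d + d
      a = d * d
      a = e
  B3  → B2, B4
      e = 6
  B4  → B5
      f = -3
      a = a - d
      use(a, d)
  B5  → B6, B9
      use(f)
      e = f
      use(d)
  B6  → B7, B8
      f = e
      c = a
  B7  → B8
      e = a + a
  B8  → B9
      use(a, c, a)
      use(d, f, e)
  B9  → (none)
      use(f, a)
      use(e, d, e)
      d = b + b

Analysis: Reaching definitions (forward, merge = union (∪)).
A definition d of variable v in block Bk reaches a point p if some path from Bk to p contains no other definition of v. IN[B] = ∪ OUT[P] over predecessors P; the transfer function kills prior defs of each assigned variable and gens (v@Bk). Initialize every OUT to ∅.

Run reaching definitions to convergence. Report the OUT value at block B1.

Per-block solution:
  B0:  IN={}  OUT={}
  B1:  IN={a@B2, d@B1, e@B2}  OUT={a@B2, d@B1, e@B2}
  B2:  IN={a@B2, d@B1, e@B2, e@B3}  OUT={a@B2, d@B1, e@B2}
  B3:  IN={a@B2, d@B1, e@B2}  OUT={a@B2, d@B1, e@B3}
  B4:  IN={a@B2, d@B1, e@B2, e@B3}  OUT={a@B4, d@B1, e@B2, e@B3, f@B4}
  B5:  IN={a@B4, d@B1, e@B2, e@B3, f@B4}  OUT={a@B4, d@B1, e@B5, f@B4}
  B6:  IN={a@B4, d@B1, e@B5, f@B4}  OUT={a@B4, c@B6, d@B1, e@B5, f@B6}
  B7:  IN={a@B4, c@B6, d@B1, e@B5, f@B6}  OUT={a@B4, c@B6, d@B1, e@B7, f@B6}
  B8:  IN={a@B4, c@B6, d@B1, e@B5, e@B7, f@B6}  OUT={a@B4, c@B6, d@B1, e@B5, e@B7, f@B6}
  B9:  IN={a@B4, c@B6, d@B1, e@B5, e@B7, f@B4, f@B6}  OUT={a@B4, c@B6, d@B9, e@B5, e@B7, f@B4, f@B6}

Merge at B1: IN[B1] = OUT[B0] ⊔ OUT[B2] = {a@B2, d@B1, e@B2}
Applying B1's transfer function to that IN value gives OUT[B1] (row B1 above).

Answer: {a@B2, d@B1, e@B2}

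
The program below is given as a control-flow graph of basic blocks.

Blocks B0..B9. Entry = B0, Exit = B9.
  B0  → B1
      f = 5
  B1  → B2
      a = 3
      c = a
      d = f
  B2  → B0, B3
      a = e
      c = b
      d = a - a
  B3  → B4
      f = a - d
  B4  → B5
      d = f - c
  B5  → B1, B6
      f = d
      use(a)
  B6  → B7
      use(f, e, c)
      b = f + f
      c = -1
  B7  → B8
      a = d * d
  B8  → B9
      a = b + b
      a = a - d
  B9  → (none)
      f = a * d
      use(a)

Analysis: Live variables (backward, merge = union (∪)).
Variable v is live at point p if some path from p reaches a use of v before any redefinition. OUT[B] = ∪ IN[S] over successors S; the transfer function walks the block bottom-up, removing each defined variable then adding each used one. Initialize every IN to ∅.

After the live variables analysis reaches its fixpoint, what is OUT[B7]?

Per-block solution:
  B0: | IN={b, e} | OUT={b, e, f}
  B1: | IN={b, e, f} | OUT={b, e}
  B2: | IN={b, e} | OUT={a, b, c, d, e}
  B3: | IN={a, b, c, d, e} | OUT={a, b, c, e, f}
  B4: | IN={a, b, c, e, f} | OUT={a, b, c, d, e}
  B5: | IN={a, b, c, d, e} | OUT={b, c, d, e, f}
  B6: | IN={c, d, e, f} | OUT={b, d}
  B7: | IN={b, d} | OUT={b, d}
  B8: | IN={b, d} | OUT={a, d}
  B9: | IN={a, d} | OUT={}

Merge at B7: OUT[B7] = IN[B8] = {b, d}

Answer: {b, d}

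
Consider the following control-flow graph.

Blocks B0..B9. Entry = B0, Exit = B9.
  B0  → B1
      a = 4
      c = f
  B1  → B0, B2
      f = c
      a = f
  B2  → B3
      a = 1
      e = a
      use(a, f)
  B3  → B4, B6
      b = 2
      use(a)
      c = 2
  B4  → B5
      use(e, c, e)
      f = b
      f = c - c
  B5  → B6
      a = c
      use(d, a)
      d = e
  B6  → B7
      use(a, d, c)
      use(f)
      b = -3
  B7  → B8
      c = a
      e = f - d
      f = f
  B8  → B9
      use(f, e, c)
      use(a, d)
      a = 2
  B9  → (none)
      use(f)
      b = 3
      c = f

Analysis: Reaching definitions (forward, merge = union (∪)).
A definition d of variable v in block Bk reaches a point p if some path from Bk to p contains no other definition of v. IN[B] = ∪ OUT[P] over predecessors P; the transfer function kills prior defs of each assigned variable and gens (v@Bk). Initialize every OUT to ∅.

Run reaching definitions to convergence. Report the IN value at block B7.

Answer: {a@B2, a@B5, b@B6, c@B3, d@B5, e@B2, f@B1, f@B4}

Working:
Fixpoint table:
  B0:   IN={a@B1, c@B0, f@B1}   OUT={a@B0, c@B0, f@B1}
  B1:   IN={a@B0, c@B0, f@B1}   OUT={a@B1, c@B0, f@B1}
  B2:   IN={a@B1, c@B0, f@B1}   OUT={a@B2, c@B0, e@B2, f@B1}
  B3:   IN={a@B2, c@B0, e@B2, f@B1}   OUT={a@B2, b@B3, c@B3, e@B2, f@B1}
  B4:   IN={a@B2, b@B3, c@B3, e@B2, f@B1}   OUT={a@B2, b@B3, c@B3, e@B2, f@B4}
  B5:   IN={a@B2, b@B3, c@B3, e@B2, f@B4}   OUT={a@B5, b@B3, c@B3, d@B5, e@B2, f@B4}
  B6:   IN={a@B2, a@B5, b@B3, c@B3, d@B5, e@B2, f@B1, f@B4}   OUT={a@B2, a@B5, b@B6, c@B3, d@B5, e@B2, f@B1, f@B4}
  B7:   IN={a@B2, a@B5, b@B6, c@B3, d@B5, e@B2, f@B1, f@B4}   OUT={a@B2, a@B5, b@B6, c@B7, d@B5, e@B7, f@B7}
  B8:   IN={a@B2, a@B5, b@B6, c@B7, d@B5, e@B7, f@B7}   OUT={a@B8, b@B6, c@B7, d@B5, e@B7, f@B7}
  B9:   IN={a@B8, b@B6, c@B7, d@B5, e@B7, f@B7}   OUT={a@B8, b@B9, c@B9, d@B5, e@B7, f@B7}

Merge at B7: IN[B7] = OUT[B6] = {a@B2, a@B5, b@B6, c@B3, d@B5, e@B2, f@B1, f@B4}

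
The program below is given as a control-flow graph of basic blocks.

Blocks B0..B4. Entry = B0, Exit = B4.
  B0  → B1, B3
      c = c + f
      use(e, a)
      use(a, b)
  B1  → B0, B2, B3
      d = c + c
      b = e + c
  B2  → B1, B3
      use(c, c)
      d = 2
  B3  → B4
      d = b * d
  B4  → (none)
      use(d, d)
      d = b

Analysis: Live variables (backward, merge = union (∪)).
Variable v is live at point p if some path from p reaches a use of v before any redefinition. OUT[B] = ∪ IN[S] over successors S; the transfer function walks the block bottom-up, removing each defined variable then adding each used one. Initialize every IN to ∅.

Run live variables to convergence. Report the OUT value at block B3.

Fixpoint table:
  B0:  IN={a, b, c, d, e, f}  OUT={a, b, c, d, e, f}
  B1:  IN={a, c, e, f}  OUT={a, b, c, d, e, f}
  B2:  IN={a, b, c, e, f}  OUT={a, b, c, d, e, f}
  B3:  IN={b, d}  OUT={b, d}
  B4:  IN={b, d}  OUT={}

Merge at B3: OUT[B3] = IN[B4] = {b, d}

Answer: {b, d}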